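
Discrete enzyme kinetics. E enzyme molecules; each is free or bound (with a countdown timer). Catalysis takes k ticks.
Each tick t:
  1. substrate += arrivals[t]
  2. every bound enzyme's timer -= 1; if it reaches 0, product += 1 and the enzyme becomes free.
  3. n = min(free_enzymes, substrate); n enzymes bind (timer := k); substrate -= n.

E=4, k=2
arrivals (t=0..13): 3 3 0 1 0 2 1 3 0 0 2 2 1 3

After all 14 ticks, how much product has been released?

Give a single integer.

t=0: arr=3 -> substrate=0 bound=3 product=0
t=1: arr=3 -> substrate=2 bound=4 product=0
t=2: arr=0 -> substrate=0 bound=3 product=3
t=3: arr=1 -> substrate=0 bound=3 product=4
t=4: arr=0 -> substrate=0 bound=1 product=6
t=5: arr=2 -> substrate=0 bound=2 product=7
t=6: arr=1 -> substrate=0 bound=3 product=7
t=7: arr=3 -> substrate=0 bound=4 product=9
t=8: arr=0 -> substrate=0 bound=3 product=10
t=9: arr=0 -> substrate=0 bound=0 product=13
t=10: arr=2 -> substrate=0 bound=2 product=13
t=11: arr=2 -> substrate=0 bound=4 product=13
t=12: arr=1 -> substrate=0 bound=3 product=15
t=13: arr=3 -> substrate=0 bound=4 product=17

Answer: 17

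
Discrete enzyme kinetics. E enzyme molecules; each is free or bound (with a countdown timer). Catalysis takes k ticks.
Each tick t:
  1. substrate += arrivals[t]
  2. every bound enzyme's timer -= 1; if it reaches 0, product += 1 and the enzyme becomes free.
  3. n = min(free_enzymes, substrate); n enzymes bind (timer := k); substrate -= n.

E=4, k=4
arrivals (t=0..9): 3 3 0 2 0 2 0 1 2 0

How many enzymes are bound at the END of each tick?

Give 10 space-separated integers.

Answer: 3 4 4 4 4 4 4 4 4 4

Derivation:
t=0: arr=3 -> substrate=0 bound=3 product=0
t=1: arr=3 -> substrate=2 bound=4 product=0
t=2: arr=0 -> substrate=2 bound=4 product=0
t=3: arr=2 -> substrate=4 bound=4 product=0
t=4: arr=0 -> substrate=1 bound=4 product=3
t=5: arr=2 -> substrate=2 bound=4 product=4
t=6: arr=0 -> substrate=2 bound=4 product=4
t=7: arr=1 -> substrate=3 bound=4 product=4
t=8: arr=2 -> substrate=2 bound=4 product=7
t=9: arr=0 -> substrate=1 bound=4 product=8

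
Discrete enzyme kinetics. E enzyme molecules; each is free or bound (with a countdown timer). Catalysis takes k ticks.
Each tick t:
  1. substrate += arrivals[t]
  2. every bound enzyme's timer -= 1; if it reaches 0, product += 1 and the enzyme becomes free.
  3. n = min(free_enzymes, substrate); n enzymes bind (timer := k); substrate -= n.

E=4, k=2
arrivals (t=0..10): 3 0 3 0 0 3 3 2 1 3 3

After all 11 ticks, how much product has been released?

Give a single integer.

t=0: arr=3 -> substrate=0 bound=3 product=0
t=1: arr=0 -> substrate=0 bound=3 product=0
t=2: arr=3 -> substrate=0 bound=3 product=3
t=3: arr=0 -> substrate=0 bound=3 product=3
t=4: arr=0 -> substrate=0 bound=0 product=6
t=5: arr=3 -> substrate=0 bound=3 product=6
t=6: arr=3 -> substrate=2 bound=4 product=6
t=7: arr=2 -> substrate=1 bound=4 product=9
t=8: arr=1 -> substrate=1 bound=4 product=10
t=9: arr=3 -> substrate=1 bound=4 product=13
t=10: arr=3 -> substrate=3 bound=4 product=14

Answer: 14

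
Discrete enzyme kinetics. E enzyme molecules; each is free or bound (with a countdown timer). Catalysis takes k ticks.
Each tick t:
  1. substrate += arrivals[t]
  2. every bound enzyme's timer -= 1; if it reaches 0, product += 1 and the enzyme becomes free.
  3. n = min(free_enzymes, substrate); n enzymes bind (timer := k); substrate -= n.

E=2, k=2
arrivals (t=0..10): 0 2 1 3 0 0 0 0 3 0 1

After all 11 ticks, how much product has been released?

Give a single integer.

Answer: 8

Derivation:
t=0: arr=0 -> substrate=0 bound=0 product=0
t=1: arr=2 -> substrate=0 bound=2 product=0
t=2: arr=1 -> substrate=1 bound=2 product=0
t=3: arr=3 -> substrate=2 bound=2 product=2
t=4: arr=0 -> substrate=2 bound=2 product=2
t=5: arr=0 -> substrate=0 bound=2 product=4
t=6: arr=0 -> substrate=0 bound=2 product=4
t=7: arr=0 -> substrate=0 bound=0 product=6
t=8: arr=3 -> substrate=1 bound=2 product=6
t=9: arr=0 -> substrate=1 bound=2 product=6
t=10: arr=1 -> substrate=0 bound=2 product=8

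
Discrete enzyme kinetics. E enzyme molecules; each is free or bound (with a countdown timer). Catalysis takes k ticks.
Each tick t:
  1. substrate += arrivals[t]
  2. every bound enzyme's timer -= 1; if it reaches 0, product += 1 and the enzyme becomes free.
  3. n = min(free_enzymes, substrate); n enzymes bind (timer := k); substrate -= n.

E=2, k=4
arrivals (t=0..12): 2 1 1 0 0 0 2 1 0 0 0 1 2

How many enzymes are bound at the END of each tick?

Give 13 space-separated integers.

t=0: arr=2 -> substrate=0 bound=2 product=0
t=1: arr=1 -> substrate=1 bound=2 product=0
t=2: arr=1 -> substrate=2 bound=2 product=0
t=3: arr=0 -> substrate=2 bound=2 product=0
t=4: arr=0 -> substrate=0 bound=2 product=2
t=5: arr=0 -> substrate=0 bound=2 product=2
t=6: arr=2 -> substrate=2 bound=2 product=2
t=7: arr=1 -> substrate=3 bound=2 product=2
t=8: arr=0 -> substrate=1 bound=2 product=4
t=9: arr=0 -> substrate=1 bound=2 product=4
t=10: arr=0 -> substrate=1 bound=2 product=4
t=11: arr=1 -> substrate=2 bound=2 product=4
t=12: arr=2 -> substrate=2 bound=2 product=6

Answer: 2 2 2 2 2 2 2 2 2 2 2 2 2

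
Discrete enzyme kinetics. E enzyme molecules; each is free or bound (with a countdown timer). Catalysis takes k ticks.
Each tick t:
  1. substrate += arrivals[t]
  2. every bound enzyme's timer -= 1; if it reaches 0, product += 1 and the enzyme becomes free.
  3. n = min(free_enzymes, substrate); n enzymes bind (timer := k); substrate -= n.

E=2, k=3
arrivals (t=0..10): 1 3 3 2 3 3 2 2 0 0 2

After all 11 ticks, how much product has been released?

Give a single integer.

Answer: 6

Derivation:
t=0: arr=1 -> substrate=0 bound=1 product=0
t=1: arr=3 -> substrate=2 bound=2 product=0
t=2: arr=3 -> substrate=5 bound=2 product=0
t=3: arr=2 -> substrate=6 bound=2 product=1
t=4: arr=3 -> substrate=8 bound=2 product=2
t=5: arr=3 -> substrate=11 bound=2 product=2
t=6: arr=2 -> substrate=12 bound=2 product=3
t=7: arr=2 -> substrate=13 bound=2 product=4
t=8: arr=0 -> substrate=13 bound=2 product=4
t=9: arr=0 -> substrate=12 bound=2 product=5
t=10: arr=2 -> substrate=13 bound=2 product=6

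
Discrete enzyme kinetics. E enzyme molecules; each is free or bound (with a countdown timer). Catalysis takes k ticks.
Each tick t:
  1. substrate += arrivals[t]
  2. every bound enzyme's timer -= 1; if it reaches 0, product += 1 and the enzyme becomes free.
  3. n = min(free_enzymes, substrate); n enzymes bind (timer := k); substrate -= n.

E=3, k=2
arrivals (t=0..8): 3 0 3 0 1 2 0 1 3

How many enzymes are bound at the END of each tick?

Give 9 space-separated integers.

t=0: arr=3 -> substrate=0 bound=3 product=0
t=1: arr=0 -> substrate=0 bound=3 product=0
t=2: arr=3 -> substrate=0 bound=3 product=3
t=3: arr=0 -> substrate=0 bound=3 product=3
t=4: arr=1 -> substrate=0 bound=1 product=6
t=5: arr=2 -> substrate=0 bound=3 product=6
t=6: arr=0 -> substrate=0 bound=2 product=7
t=7: arr=1 -> substrate=0 bound=1 product=9
t=8: arr=3 -> substrate=1 bound=3 product=9

Answer: 3 3 3 3 1 3 2 1 3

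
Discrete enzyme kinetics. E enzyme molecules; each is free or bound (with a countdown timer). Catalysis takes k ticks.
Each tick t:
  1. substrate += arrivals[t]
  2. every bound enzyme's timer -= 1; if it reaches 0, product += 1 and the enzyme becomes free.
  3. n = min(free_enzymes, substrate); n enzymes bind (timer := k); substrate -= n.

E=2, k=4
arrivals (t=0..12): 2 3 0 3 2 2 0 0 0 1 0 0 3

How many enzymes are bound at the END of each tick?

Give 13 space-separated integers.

t=0: arr=2 -> substrate=0 bound=2 product=0
t=1: arr=3 -> substrate=3 bound=2 product=0
t=2: arr=0 -> substrate=3 bound=2 product=0
t=3: arr=3 -> substrate=6 bound=2 product=0
t=4: arr=2 -> substrate=6 bound=2 product=2
t=5: arr=2 -> substrate=8 bound=2 product=2
t=6: arr=0 -> substrate=8 bound=2 product=2
t=7: arr=0 -> substrate=8 bound=2 product=2
t=8: arr=0 -> substrate=6 bound=2 product=4
t=9: arr=1 -> substrate=7 bound=2 product=4
t=10: arr=0 -> substrate=7 bound=2 product=4
t=11: arr=0 -> substrate=7 bound=2 product=4
t=12: arr=3 -> substrate=8 bound=2 product=6

Answer: 2 2 2 2 2 2 2 2 2 2 2 2 2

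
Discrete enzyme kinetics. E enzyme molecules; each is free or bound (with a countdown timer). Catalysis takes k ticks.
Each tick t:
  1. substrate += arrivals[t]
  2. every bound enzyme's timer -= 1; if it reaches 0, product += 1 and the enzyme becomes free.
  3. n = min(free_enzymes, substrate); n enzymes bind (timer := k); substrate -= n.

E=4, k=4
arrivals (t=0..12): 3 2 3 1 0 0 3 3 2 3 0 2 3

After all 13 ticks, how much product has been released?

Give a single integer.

Answer: 11

Derivation:
t=0: arr=3 -> substrate=0 bound=3 product=0
t=1: arr=2 -> substrate=1 bound=4 product=0
t=2: arr=3 -> substrate=4 bound=4 product=0
t=3: arr=1 -> substrate=5 bound=4 product=0
t=4: arr=0 -> substrate=2 bound=4 product=3
t=5: arr=0 -> substrate=1 bound=4 product=4
t=6: arr=3 -> substrate=4 bound=4 product=4
t=7: arr=3 -> substrate=7 bound=4 product=4
t=8: arr=2 -> substrate=6 bound=4 product=7
t=9: arr=3 -> substrate=8 bound=4 product=8
t=10: arr=0 -> substrate=8 bound=4 product=8
t=11: arr=2 -> substrate=10 bound=4 product=8
t=12: arr=3 -> substrate=10 bound=4 product=11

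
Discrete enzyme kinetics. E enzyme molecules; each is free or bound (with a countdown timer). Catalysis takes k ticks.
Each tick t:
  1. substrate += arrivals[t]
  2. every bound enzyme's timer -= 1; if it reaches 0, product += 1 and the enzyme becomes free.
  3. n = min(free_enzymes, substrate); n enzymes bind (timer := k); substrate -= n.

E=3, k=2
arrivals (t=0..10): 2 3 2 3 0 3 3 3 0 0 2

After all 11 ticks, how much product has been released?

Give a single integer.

Answer: 14

Derivation:
t=0: arr=2 -> substrate=0 bound=2 product=0
t=1: arr=3 -> substrate=2 bound=3 product=0
t=2: arr=2 -> substrate=2 bound=3 product=2
t=3: arr=3 -> substrate=4 bound=3 product=3
t=4: arr=0 -> substrate=2 bound=3 product=5
t=5: arr=3 -> substrate=4 bound=3 product=6
t=6: arr=3 -> substrate=5 bound=3 product=8
t=7: arr=3 -> substrate=7 bound=3 product=9
t=8: arr=0 -> substrate=5 bound=3 product=11
t=9: arr=0 -> substrate=4 bound=3 product=12
t=10: arr=2 -> substrate=4 bound=3 product=14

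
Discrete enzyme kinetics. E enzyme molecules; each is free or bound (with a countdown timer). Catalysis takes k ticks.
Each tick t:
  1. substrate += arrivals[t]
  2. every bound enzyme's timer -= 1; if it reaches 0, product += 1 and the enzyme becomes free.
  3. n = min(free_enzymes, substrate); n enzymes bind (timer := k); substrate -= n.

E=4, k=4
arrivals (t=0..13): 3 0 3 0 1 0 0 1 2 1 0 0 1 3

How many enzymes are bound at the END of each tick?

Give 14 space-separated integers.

t=0: arr=3 -> substrate=0 bound=3 product=0
t=1: arr=0 -> substrate=0 bound=3 product=0
t=2: arr=3 -> substrate=2 bound=4 product=0
t=3: arr=0 -> substrate=2 bound=4 product=0
t=4: arr=1 -> substrate=0 bound=4 product=3
t=5: arr=0 -> substrate=0 bound=4 product=3
t=6: arr=0 -> substrate=0 bound=3 product=4
t=7: arr=1 -> substrate=0 bound=4 product=4
t=8: arr=2 -> substrate=0 bound=3 product=7
t=9: arr=1 -> substrate=0 bound=4 product=7
t=10: arr=0 -> substrate=0 bound=4 product=7
t=11: arr=0 -> substrate=0 bound=3 product=8
t=12: arr=1 -> substrate=0 bound=2 product=10
t=13: arr=3 -> substrate=0 bound=4 product=11

Answer: 3 3 4 4 4 4 3 4 3 4 4 3 2 4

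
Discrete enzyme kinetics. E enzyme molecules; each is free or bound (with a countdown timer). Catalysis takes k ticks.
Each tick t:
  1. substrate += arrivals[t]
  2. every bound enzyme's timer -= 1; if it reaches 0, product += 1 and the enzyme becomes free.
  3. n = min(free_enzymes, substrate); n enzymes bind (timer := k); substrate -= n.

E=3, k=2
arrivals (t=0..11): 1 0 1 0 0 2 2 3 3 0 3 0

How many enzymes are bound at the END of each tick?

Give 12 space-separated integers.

Answer: 1 1 1 1 0 2 3 3 3 3 3 3

Derivation:
t=0: arr=1 -> substrate=0 bound=1 product=0
t=1: arr=0 -> substrate=0 bound=1 product=0
t=2: arr=1 -> substrate=0 bound=1 product=1
t=3: arr=0 -> substrate=0 bound=1 product=1
t=4: arr=0 -> substrate=0 bound=0 product=2
t=5: arr=2 -> substrate=0 bound=2 product=2
t=6: arr=2 -> substrate=1 bound=3 product=2
t=7: arr=3 -> substrate=2 bound=3 product=4
t=8: arr=3 -> substrate=4 bound=3 product=5
t=9: arr=0 -> substrate=2 bound=3 product=7
t=10: arr=3 -> substrate=4 bound=3 product=8
t=11: arr=0 -> substrate=2 bound=3 product=10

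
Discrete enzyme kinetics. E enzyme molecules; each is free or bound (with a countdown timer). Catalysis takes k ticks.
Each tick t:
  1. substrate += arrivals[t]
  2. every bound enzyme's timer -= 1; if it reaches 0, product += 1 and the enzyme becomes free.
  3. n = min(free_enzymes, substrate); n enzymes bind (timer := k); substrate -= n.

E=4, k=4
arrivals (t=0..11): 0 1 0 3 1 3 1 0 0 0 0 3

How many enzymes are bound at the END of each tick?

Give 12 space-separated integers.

Answer: 0 1 1 4 4 4 4 4 4 4 4 4

Derivation:
t=0: arr=0 -> substrate=0 bound=0 product=0
t=1: arr=1 -> substrate=0 bound=1 product=0
t=2: arr=0 -> substrate=0 bound=1 product=0
t=3: arr=3 -> substrate=0 bound=4 product=0
t=4: arr=1 -> substrate=1 bound=4 product=0
t=5: arr=3 -> substrate=3 bound=4 product=1
t=6: arr=1 -> substrate=4 bound=4 product=1
t=7: arr=0 -> substrate=1 bound=4 product=4
t=8: arr=0 -> substrate=1 bound=4 product=4
t=9: arr=0 -> substrate=0 bound=4 product=5
t=10: arr=0 -> substrate=0 bound=4 product=5
t=11: arr=3 -> substrate=0 bound=4 product=8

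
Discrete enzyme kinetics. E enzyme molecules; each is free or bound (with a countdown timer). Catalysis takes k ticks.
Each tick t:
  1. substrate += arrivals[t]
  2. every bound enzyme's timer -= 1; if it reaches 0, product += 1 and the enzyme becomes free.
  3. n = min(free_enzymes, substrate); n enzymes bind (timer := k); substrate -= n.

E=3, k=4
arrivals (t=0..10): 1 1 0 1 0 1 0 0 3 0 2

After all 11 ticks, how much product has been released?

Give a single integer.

Answer: 4

Derivation:
t=0: arr=1 -> substrate=0 bound=1 product=0
t=1: arr=1 -> substrate=0 bound=2 product=0
t=2: arr=0 -> substrate=0 bound=2 product=0
t=3: arr=1 -> substrate=0 bound=3 product=0
t=4: arr=0 -> substrate=0 bound=2 product=1
t=5: arr=1 -> substrate=0 bound=2 product=2
t=6: arr=0 -> substrate=0 bound=2 product=2
t=7: arr=0 -> substrate=0 bound=1 product=3
t=8: arr=3 -> substrate=1 bound=3 product=3
t=9: arr=0 -> substrate=0 bound=3 product=4
t=10: arr=2 -> substrate=2 bound=3 product=4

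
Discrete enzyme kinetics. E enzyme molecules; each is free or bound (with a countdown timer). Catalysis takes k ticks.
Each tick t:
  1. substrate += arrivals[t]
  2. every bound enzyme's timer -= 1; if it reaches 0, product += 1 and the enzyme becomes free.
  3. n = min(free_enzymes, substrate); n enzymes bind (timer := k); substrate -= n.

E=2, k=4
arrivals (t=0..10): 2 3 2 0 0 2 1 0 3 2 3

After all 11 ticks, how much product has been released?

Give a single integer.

t=0: arr=2 -> substrate=0 bound=2 product=0
t=1: arr=3 -> substrate=3 bound=2 product=0
t=2: arr=2 -> substrate=5 bound=2 product=0
t=3: arr=0 -> substrate=5 bound=2 product=0
t=4: arr=0 -> substrate=3 bound=2 product=2
t=5: arr=2 -> substrate=5 bound=2 product=2
t=6: arr=1 -> substrate=6 bound=2 product=2
t=7: arr=0 -> substrate=6 bound=2 product=2
t=8: arr=3 -> substrate=7 bound=2 product=4
t=9: arr=2 -> substrate=9 bound=2 product=4
t=10: arr=3 -> substrate=12 bound=2 product=4

Answer: 4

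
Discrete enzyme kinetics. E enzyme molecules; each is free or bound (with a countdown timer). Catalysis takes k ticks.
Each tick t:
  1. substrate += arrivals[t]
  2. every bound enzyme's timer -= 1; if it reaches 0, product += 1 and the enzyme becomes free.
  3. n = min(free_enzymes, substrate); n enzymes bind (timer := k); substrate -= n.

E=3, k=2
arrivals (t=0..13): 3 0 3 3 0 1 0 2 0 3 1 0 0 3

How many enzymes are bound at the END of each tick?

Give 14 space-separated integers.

Answer: 3 3 3 3 3 3 1 3 2 3 3 1 1 3

Derivation:
t=0: arr=3 -> substrate=0 bound=3 product=0
t=1: arr=0 -> substrate=0 bound=3 product=0
t=2: arr=3 -> substrate=0 bound=3 product=3
t=3: arr=3 -> substrate=3 bound=3 product=3
t=4: arr=0 -> substrate=0 bound=3 product=6
t=5: arr=1 -> substrate=1 bound=3 product=6
t=6: arr=0 -> substrate=0 bound=1 product=9
t=7: arr=2 -> substrate=0 bound=3 product=9
t=8: arr=0 -> substrate=0 bound=2 product=10
t=9: arr=3 -> substrate=0 bound=3 product=12
t=10: arr=1 -> substrate=1 bound=3 product=12
t=11: arr=0 -> substrate=0 bound=1 product=15
t=12: arr=0 -> substrate=0 bound=1 product=15
t=13: arr=3 -> substrate=0 bound=3 product=16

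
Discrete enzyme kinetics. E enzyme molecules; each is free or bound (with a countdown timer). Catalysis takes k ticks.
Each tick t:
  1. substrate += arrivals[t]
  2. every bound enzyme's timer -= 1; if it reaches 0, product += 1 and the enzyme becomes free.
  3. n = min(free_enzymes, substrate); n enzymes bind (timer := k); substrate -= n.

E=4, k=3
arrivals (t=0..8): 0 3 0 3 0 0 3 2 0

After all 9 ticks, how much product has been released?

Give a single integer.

Answer: 6

Derivation:
t=0: arr=0 -> substrate=0 bound=0 product=0
t=1: arr=3 -> substrate=0 bound=3 product=0
t=2: arr=0 -> substrate=0 bound=3 product=0
t=3: arr=3 -> substrate=2 bound=4 product=0
t=4: arr=0 -> substrate=0 bound=3 product=3
t=5: arr=0 -> substrate=0 bound=3 product=3
t=6: arr=3 -> substrate=1 bound=4 product=4
t=7: arr=2 -> substrate=1 bound=4 product=6
t=8: arr=0 -> substrate=1 bound=4 product=6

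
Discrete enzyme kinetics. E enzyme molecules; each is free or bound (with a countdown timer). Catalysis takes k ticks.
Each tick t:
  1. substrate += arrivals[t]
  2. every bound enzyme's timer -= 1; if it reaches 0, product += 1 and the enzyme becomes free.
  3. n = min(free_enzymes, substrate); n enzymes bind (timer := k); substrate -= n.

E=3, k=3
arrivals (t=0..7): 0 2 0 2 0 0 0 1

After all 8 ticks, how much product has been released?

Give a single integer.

Answer: 4

Derivation:
t=0: arr=0 -> substrate=0 bound=0 product=0
t=1: arr=2 -> substrate=0 bound=2 product=0
t=2: arr=0 -> substrate=0 bound=2 product=0
t=3: arr=2 -> substrate=1 bound=3 product=0
t=4: arr=0 -> substrate=0 bound=2 product=2
t=5: arr=0 -> substrate=0 bound=2 product=2
t=6: arr=0 -> substrate=0 bound=1 product=3
t=7: arr=1 -> substrate=0 bound=1 product=4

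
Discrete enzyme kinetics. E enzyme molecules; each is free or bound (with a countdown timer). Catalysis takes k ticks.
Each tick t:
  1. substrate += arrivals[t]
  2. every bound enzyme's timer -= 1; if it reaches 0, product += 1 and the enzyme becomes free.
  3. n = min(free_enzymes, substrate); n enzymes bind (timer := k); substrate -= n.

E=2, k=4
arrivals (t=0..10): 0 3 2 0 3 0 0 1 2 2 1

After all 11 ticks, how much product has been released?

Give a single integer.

t=0: arr=0 -> substrate=0 bound=0 product=0
t=1: arr=3 -> substrate=1 bound=2 product=0
t=2: arr=2 -> substrate=3 bound=2 product=0
t=3: arr=0 -> substrate=3 bound=2 product=0
t=4: arr=3 -> substrate=6 bound=2 product=0
t=5: arr=0 -> substrate=4 bound=2 product=2
t=6: arr=0 -> substrate=4 bound=2 product=2
t=7: arr=1 -> substrate=5 bound=2 product=2
t=8: arr=2 -> substrate=7 bound=2 product=2
t=9: arr=2 -> substrate=7 bound=2 product=4
t=10: arr=1 -> substrate=8 bound=2 product=4

Answer: 4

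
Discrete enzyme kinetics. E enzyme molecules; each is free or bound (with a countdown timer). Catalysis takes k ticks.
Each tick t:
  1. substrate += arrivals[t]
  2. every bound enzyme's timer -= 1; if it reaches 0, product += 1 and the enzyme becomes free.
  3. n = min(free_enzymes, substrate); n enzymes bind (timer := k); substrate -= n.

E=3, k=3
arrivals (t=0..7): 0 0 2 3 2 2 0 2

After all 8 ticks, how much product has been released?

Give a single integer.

t=0: arr=0 -> substrate=0 bound=0 product=0
t=1: arr=0 -> substrate=0 bound=0 product=0
t=2: arr=2 -> substrate=0 bound=2 product=0
t=3: arr=3 -> substrate=2 bound=3 product=0
t=4: arr=2 -> substrate=4 bound=3 product=0
t=5: arr=2 -> substrate=4 bound=3 product=2
t=6: arr=0 -> substrate=3 bound=3 product=3
t=7: arr=2 -> substrate=5 bound=3 product=3

Answer: 3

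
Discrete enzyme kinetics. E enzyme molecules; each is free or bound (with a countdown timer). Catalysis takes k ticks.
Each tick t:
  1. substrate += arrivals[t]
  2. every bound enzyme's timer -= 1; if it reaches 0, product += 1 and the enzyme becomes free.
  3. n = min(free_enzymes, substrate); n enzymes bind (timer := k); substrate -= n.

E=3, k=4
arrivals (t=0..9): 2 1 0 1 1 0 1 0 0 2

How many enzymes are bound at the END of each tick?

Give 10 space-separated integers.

t=0: arr=2 -> substrate=0 bound=2 product=0
t=1: arr=1 -> substrate=0 bound=3 product=0
t=2: arr=0 -> substrate=0 bound=3 product=0
t=3: arr=1 -> substrate=1 bound=3 product=0
t=4: arr=1 -> substrate=0 bound=3 product=2
t=5: arr=0 -> substrate=0 bound=2 product=3
t=6: arr=1 -> substrate=0 bound=3 product=3
t=7: arr=0 -> substrate=0 bound=3 product=3
t=8: arr=0 -> substrate=0 bound=1 product=5
t=9: arr=2 -> substrate=0 bound=3 product=5

Answer: 2 3 3 3 3 2 3 3 1 3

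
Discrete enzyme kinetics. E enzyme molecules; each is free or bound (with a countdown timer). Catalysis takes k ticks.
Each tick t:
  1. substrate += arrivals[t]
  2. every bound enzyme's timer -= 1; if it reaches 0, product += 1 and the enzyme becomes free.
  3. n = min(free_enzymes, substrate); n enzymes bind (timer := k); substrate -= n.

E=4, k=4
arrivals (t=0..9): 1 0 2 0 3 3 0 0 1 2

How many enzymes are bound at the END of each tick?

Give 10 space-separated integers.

Answer: 1 1 3 3 4 4 4 4 4 4

Derivation:
t=0: arr=1 -> substrate=0 bound=1 product=0
t=1: arr=0 -> substrate=0 bound=1 product=0
t=2: arr=2 -> substrate=0 bound=3 product=0
t=3: arr=0 -> substrate=0 bound=3 product=0
t=4: arr=3 -> substrate=1 bound=4 product=1
t=5: arr=3 -> substrate=4 bound=4 product=1
t=6: arr=0 -> substrate=2 bound=4 product=3
t=7: arr=0 -> substrate=2 bound=4 product=3
t=8: arr=1 -> substrate=1 bound=4 product=5
t=9: arr=2 -> substrate=3 bound=4 product=5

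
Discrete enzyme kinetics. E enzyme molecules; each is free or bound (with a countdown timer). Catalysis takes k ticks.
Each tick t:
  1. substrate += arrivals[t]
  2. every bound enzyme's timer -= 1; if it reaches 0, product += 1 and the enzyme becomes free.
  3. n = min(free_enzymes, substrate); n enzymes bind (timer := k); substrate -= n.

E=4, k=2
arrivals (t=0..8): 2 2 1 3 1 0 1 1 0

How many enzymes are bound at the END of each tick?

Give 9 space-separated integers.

t=0: arr=2 -> substrate=0 bound=2 product=0
t=1: arr=2 -> substrate=0 bound=4 product=0
t=2: arr=1 -> substrate=0 bound=3 product=2
t=3: arr=3 -> substrate=0 bound=4 product=4
t=4: arr=1 -> substrate=0 bound=4 product=5
t=5: arr=0 -> substrate=0 bound=1 product=8
t=6: arr=1 -> substrate=0 bound=1 product=9
t=7: arr=1 -> substrate=0 bound=2 product=9
t=8: arr=0 -> substrate=0 bound=1 product=10

Answer: 2 4 3 4 4 1 1 2 1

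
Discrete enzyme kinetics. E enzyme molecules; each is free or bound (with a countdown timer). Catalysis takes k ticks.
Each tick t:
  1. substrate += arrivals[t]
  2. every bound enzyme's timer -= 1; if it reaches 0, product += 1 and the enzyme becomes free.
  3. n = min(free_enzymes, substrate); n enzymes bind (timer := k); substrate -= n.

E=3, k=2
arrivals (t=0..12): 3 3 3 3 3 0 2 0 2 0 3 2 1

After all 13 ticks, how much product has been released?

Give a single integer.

Answer: 18

Derivation:
t=0: arr=3 -> substrate=0 bound=3 product=0
t=1: arr=3 -> substrate=3 bound=3 product=0
t=2: arr=3 -> substrate=3 bound=3 product=3
t=3: arr=3 -> substrate=6 bound=3 product=3
t=4: arr=3 -> substrate=6 bound=3 product=6
t=5: arr=0 -> substrate=6 bound=3 product=6
t=6: arr=2 -> substrate=5 bound=3 product=9
t=7: arr=0 -> substrate=5 bound=3 product=9
t=8: arr=2 -> substrate=4 bound=3 product=12
t=9: arr=0 -> substrate=4 bound=3 product=12
t=10: arr=3 -> substrate=4 bound=3 product=15
t=11: arr=2 -> substrate=6 bound=3 product=15
t=12: arr=1 -> substrate=4 bound=3 product=18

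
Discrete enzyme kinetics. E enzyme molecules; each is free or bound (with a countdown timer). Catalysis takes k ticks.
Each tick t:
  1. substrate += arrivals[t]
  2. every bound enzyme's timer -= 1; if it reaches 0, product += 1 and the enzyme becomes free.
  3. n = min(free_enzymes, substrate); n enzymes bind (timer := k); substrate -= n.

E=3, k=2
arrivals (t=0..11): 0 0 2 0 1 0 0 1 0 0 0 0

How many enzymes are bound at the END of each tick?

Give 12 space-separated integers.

Answer: 0 0 2 2 1 1 0 1 1 0 0 0

Derivation:
t=0: arr=0 -> substrate=0 bound=0 product=0
t=1: arr=0 -> substrate=0 bound=0 product=0
t=2: arr=2 -> substrate=0 bound=2 product=0
t=3: arr=0 -> substrate=0 bound=2 product=0
t=4: arr=1 -> substrate=0 bound=1 product=2
t=5: arr=0 -> substrate=0 bound=1 product=2
t=6: arr=0 -> substrate=0 bound=0 product=3
t=7: arr=1 -> substrate=0 bound=1 product=3
t=8: arr=0 -> substrate=0 bound=1 product=3
t=9: arr=0 -> substrate=0 bound=0 product=4
t=10: arr=0 -> substrate=0 bound=0 product=4
t=11: arr=0 -> substrate=0 bound=0 product=4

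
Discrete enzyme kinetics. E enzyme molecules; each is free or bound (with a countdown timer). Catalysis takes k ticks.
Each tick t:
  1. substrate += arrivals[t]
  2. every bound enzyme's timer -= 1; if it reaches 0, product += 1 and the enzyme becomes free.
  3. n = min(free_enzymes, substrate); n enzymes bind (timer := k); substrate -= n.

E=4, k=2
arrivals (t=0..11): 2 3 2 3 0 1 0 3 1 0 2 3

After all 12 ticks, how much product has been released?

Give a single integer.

Answer: 15

Derivation:
t=0: arr=2 -> substrate=0 bound=2 product=0
t=1: arr=3 -> substrate=1 bound=4 product=0
t=2: arr=2 -> substrate=1 bound=4 product=2
t=3: arr=3 -> substrate=2 bound=4 product=4
t=4: arr=0 -> substrate=0 bound=4 product=6
t=5: arr=1 -> substrate=0 bound=3 product=8
t=6: arr=0 -> substrate=0 bound=1 product=10
t=7: arr=3 -> substrate=0 bound=3 product=11
t=8: arr=1 -> substrate=0 bound=4 product=11
t=9: arr=0 -> substrate=0 bound=1 product=14
t=10: arr=2 -> substrate=0 bound=2 product=15
t=11: arr=3 -> substrate=1 bound=4 product=15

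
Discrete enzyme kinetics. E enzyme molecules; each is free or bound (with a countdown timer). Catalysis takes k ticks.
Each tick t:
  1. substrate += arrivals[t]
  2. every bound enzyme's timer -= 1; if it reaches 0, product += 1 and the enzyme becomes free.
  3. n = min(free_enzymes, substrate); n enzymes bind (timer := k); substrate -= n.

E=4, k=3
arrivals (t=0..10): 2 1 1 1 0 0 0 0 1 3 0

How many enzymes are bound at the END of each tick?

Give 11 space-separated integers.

t=0: arr=2 -> substrate=0 bound=2 product=0
t=1: arr=1 -> substrate=0 bound=3 product=0
t=2: arr=1 -> substrate=0 bound=4 product=0
t=3: arr=1 -> substrate=0 bound=3 product=2
t=4: arr=0 -> substrate=0 bound=2 product=3
t=5: arr=0 -> substrate=0 bound=1 product=4
t=6: arr=0 -> substrate=0 bound=0 product=5
t=7: arr=0 -> substrate=0 bound=0 product=5
t=8: arr=1 -> substrate=0 bound=1 product=5
t=9: arr=3 -> substrate=0 bound=4 product=5
t=10: arr=0 -> substrate=0 bound=4 product=5

Answer: 2 3 4 3 2 1 0 0 1 4 4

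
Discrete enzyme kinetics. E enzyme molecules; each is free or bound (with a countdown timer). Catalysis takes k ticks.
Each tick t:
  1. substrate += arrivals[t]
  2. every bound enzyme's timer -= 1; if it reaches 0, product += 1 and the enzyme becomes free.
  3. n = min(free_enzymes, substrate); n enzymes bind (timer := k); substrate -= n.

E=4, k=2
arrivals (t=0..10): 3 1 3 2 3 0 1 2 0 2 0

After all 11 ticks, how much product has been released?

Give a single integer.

Answer: 15

Derivation:
t=0: arr=3 -> substrate=0 bound=3 product=0
t=1: arr=1 -> substrate=0 bound=4 product=0
t=2: arr=3 -> substrate=0 bound=4 product=3
t=3: arr=2 -> substrate=1 bound=4 product=4
t=4: arr=3 -> substrate=1 bound=4 product=7
t=5: arr=0 -> substrate=0 bound=4 product=8
t=6: arr=1 -> substrate=0 bound=2 product=11
t=7: arr=2 -> substrate=0 bound=3 product=12
t=8: arr=0 -> substrate=0 bound=2 product=13
t=9: arr=2 -> substrate=0 bound=2 product=15
t=10: arr=0 -> substrate=0 bound=2 product=15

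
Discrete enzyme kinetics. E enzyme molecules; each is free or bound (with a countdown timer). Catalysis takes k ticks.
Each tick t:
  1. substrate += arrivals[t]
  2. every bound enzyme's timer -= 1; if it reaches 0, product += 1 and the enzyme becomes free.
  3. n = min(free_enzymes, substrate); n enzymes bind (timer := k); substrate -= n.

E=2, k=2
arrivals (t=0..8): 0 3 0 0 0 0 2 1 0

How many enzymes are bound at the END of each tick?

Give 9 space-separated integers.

t=0: arr=0 -> substrate=0 bound=0 product=0
t=1: arr=3 -> substrate=1 bound=2 product=0
t=2: arr=0 -> substrate=1 bound=2 product=0
t=3: arr=0 -> substrate=0 bound=1 product=2
t=4: arr=0 -> substrate=0 bound=1 product=2
t=5: arr=0 -> substrate=0 bound=0 product=3
t=6: arr=2 -> substrate=0 bound=2 product=3
t=7: arr=1 -> substrate=1 bound=2 product=3
t=8: arr=0 -> substrate=0 bound=1 product=5

Answer: 0 2 2 1 1 0 2 2 1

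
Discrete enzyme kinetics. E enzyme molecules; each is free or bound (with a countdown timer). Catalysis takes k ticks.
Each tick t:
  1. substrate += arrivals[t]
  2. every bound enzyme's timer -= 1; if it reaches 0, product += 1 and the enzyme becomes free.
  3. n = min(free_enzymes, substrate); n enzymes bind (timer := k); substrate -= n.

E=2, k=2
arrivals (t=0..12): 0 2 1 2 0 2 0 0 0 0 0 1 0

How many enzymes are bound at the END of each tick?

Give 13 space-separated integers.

Answer: 0 2 2 2 2 2 2 1 1 0 0 1 1

Derivation:
t=0: arr=0 -> substrate=0 bound=0 product=0
t=1: arr=2 -> substrate=0 bound=2 product=0
t=2: arr=1 -> substrate=1 bound=2 product=0
t=3: arr=2 -> substrate=1 bound=2 product=2
t=4: arr=0 -> substrate=1 bound=2 product=2
t=5: arr=2 -> substrate=1 bound=2 product=4
t=6: arr=0 -> substrate=1 bound=2 product=4
t=7: arr=0 -> substrate=0 bound=1 product=6
t=8: arr=0 -> substrate=0 bound=1 product=6
t=9: arr=0 -> substrate=0 bound=0 product=7
t=10: arr=0 -> substrate=0 bound=0 product=7
t=11: arr=1 -> substrate=0 bound=1 product=7
t=12: arr=0 -> substrate=0 bound=1 product=7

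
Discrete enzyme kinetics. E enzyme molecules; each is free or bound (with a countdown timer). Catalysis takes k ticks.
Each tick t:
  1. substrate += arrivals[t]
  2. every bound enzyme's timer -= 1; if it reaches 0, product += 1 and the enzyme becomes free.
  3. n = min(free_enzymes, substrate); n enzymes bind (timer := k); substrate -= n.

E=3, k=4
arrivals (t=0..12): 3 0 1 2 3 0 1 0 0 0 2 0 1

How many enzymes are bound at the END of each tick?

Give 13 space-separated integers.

Answer: 3 3 3 3 3 3 3 3 3 3 3 3 3

Derivation:
t=0: arr=3 -> substrate=0 bound=3 product=0
t=1: arr=0 -> substrate=0 bound=3 product=0
t=2: arr=1 -> substrate=1 bound=3 product=0
t=3: arr=2 -> substrate=3 bound=3 product=0
t=4: arr=3 -> substrate=3 bound=3 product=3
t=5: arr=0 -> substrate=3 bound=3 product=3
t=6: arr=1 -> substrate=4 bound=3 product=3
t=7: arr=0 -> substrate=4 bound=3 product=3
t=8: arr=0 -> substrate=1 bound=3 product=6
t=9: arr=0 -> substrate=1 bound=3 product=6
t=10: arr=2 -> substrate=3 bound=3 product=6
t=11: arr=0 -> substrate=3 bound=3 product=6
t=12: arr=1 -> substrate=1 bound=3 product=9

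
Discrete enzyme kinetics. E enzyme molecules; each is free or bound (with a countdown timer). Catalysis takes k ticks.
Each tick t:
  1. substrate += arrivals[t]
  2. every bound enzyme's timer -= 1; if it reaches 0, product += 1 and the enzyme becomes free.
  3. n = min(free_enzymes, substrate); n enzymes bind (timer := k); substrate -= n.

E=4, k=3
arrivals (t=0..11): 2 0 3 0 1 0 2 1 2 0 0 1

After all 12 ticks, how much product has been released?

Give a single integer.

Answer: 10

Derivation:
t=0: arr=2 -> substrate=0 bound=2 product=0
t=1: arr=0 -> substrate=0 bound=2 product=0
t=2: arr=3 -> substrate=1 bound=4 product=0
t=3: arr=0 -> substrate=0 bound=3 product=2
t=4: arr=1 -> substrate=0 bound=4 product=2
t=5: arr=0 -> substrate=0 bound=2 product=4
t=6: arr=2 -> substrate=0 bound=3 product=5
t=7: arr=1 -> substrate=0 bound=3 product=6
t=8: arr=2 -> substrate=1 bound=4 product=6
t=9: arr=0 -> substrate=0 bound=3 product=8
t=10: arr=0 -> substrate=0 bound=2 product=9
t=11: arr=1 -> substrate=0 bound=2 product=10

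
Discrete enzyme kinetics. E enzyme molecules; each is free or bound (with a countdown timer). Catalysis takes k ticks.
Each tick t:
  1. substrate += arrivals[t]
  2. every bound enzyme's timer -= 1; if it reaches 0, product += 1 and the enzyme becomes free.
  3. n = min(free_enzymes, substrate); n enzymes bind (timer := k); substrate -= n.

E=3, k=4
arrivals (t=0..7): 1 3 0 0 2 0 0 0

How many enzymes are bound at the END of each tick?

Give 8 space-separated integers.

Answer: 1 3 3 3 3 3 3 3

Derivation:
t=0: arr=1 -> substrate=0 bound=1 product=0
t=1: arr=3 -> substrate=1 bound=3 product=0
t=2: arr=0 -> substrate=1 bound=3 product=0
t=3: arr=0 -> substrate=1 bound=3 product=0
t=4: arr=2 -> substrate=2 bound=3 product=1
t=5: arr=0 -> substrate=0 bound=3 product=3
t=6: arr=0 -> substrate=0 bound=3 product=3
t=7: arr=0 -> substrate=0 bound=3 product=3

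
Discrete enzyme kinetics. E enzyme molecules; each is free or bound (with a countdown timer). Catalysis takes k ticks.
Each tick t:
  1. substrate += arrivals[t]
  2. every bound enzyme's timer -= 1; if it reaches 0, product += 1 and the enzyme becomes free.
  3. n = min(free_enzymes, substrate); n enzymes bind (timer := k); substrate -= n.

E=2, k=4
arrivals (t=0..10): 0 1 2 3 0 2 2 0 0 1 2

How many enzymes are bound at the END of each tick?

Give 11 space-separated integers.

t=0: arr=0 -> substrate=0 bound=0 product=0
t=1: arr=1 -> substrate=0 bound=1 product=0
t=2: arr=2 -> substrate=1 bound=2 product=0
t=3: arr=3 -> substrate=4 bound=2 product=0
t=4: arr=0 -> substrate=4 bound=2 product=0
t=5: arr=2 -> substrate=5 bound=2 product=1
t=6: arr=2 -> substrate=6 bound=2 product=2
t=7: arr=0 -> substrate=6 bound=2 product=2
t=8: arr=0 -> substrate=6 bound=2 product=2
t=9: arr=1 -> substrate=6 bound=2 product=3
t=10: arr=2 -> substrate=7 bound=2 product=4

Answer: 0 1 2 2 2 2 2 2 2 2 2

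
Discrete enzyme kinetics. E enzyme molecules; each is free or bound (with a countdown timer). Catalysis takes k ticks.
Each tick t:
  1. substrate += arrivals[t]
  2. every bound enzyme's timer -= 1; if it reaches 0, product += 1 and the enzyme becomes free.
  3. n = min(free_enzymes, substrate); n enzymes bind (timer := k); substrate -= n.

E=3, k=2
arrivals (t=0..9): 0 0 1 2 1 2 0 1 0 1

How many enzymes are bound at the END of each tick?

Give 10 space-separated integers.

t=0: arr=0 -> substrate=0 bound=0 product=0
t=1: arr=0 -> substrate=0 bound=0 product=0
t=2: arr=1 -> substrate=0 bound=1 product=0
t=3: arr=2 -> substrate=0 bound=3 product=0
t=4: arr=1 -> substrate=0 bound=3 product=1
t=5: arr=2 -> substrate=0 bound=3 product=3
t=6: arr=0 -> substrate=0 bound=2 product=4
t=7: arr=1 -> substrate=0 bound=1 product=6
t=8: arr=0 -> substrate=0 bound=1 product=6
t=9: arr=1 -> substrate=0 bound=1 product=7

Answer: 0 0 1 3 3 3 2 1 1 1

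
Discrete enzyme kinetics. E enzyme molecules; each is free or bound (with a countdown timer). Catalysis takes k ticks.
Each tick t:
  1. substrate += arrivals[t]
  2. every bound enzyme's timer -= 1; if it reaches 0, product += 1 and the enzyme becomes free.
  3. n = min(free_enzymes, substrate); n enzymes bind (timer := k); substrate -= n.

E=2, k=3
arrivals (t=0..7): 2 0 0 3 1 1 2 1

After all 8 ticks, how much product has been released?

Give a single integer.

Answer: 4

Derivation:
t=0: arr=2 -> substrate=0 bound=2 product=0
t=1: arr=0 -> substrate=0 bound=2 product=0
t=2: arr=0 -> substrate=0 bound=2 product=0
t=3: arr=3 -> substrate=1 bound=2 product=2
t=4: arr=1 -> substrate=2 bound=2 product=2
t=5: arr=1 -> substrate=3 bound=2 product=2
t=6: arr=2 -> substrate=3 bound=2 product=4
t=7: arr=1 -> substrate=4 bound=2 product=4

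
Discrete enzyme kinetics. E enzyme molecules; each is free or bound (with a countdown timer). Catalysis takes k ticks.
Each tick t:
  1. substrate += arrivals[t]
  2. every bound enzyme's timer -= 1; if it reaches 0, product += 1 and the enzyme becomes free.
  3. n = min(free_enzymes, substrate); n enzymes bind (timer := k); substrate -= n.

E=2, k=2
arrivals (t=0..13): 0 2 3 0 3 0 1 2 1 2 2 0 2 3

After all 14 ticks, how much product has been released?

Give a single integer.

t=0: arr=0 -> substrate=0 bound=0 product=0
t=1: arr=2 -> substrate=0 bound=2 product=0
t=2: arr=3 -> substrate=3 bound=2 product=0
t=3: arr=0 -> substrate=1 bound=2 product=2
t=4: arr=3 -> substrate=4 bound=2 product=2
t=5: arr=0 -> substrate=2 bound=2 product=4
t=6: arr=1 -> substrate=3 bound=2 product=4
t=7: arr=2 -> substrate=3 bound=2 product=6
t=8: arr=1 -> substrate=4 bound=2 product=6
t=9: arr=2 -> substrate=4 bound=2 product=8
t=10: arr=2 -> substrate=6 bound=2 product=8
t=11: arr=0 -> substrate=4 bound=2 product=10
t=12: arr=2 -> substrate=6 bound=2 product=10
t=13: arr=3 -> substrate=7 bound=2 product=12

Answer: 12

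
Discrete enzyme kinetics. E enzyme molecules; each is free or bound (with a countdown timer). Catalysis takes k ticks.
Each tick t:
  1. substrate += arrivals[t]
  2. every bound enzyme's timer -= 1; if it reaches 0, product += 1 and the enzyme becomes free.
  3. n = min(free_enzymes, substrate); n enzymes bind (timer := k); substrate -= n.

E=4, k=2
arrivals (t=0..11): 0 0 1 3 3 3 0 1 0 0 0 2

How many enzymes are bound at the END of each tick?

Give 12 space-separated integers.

t=0: arr=0 -> substrate=0 bound=0 product=0
t=1: arr=0 -> substrate=0 bound=0 product=0
t=2: arr=1 -> substrate=0 bound=1 product=0
t=3: arr=3 -> substrate=0 bound=4 product=0
t=4: arr=3 -> substrate=2 bound=4 product=1
t=5: arr=3 -> substrate=2 bound=4 product=4
t=6: arr=0 -> substrate=1 bound=4 product=5
t=7: arr=1 -> substrate=0 bound=3 product=8
t=8: arr=0 -> substrate=0 bound=2 product=9
t=9: arr=0 -> substrate=0 bound=0 product=11
t=10: arr=0 -> substrate=0 bound=0 product=11
t=11: arr=2 -> substrate=0 bound=2 product=11

Answer: 0 0 1 4 4 4 4 3 2 0 0 2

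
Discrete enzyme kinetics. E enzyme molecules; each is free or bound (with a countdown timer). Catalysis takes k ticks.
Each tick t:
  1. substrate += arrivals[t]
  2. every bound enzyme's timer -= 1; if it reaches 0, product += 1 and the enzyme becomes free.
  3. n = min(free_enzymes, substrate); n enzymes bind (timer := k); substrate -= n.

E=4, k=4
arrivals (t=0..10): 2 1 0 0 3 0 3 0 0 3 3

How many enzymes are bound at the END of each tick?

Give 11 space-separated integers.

t=0: arr=2 -> substrate=0 bound=2 product=0
t=1: arr=1 -> substrate=0 bound=3 product=0
t=2: arr=0 -> substrate=0 bound=3 product=0
t=3: arr=0 -> substrate=0 bound=3 product=0
t=4: arr=3 -> substrate=0 bound=4 product=2
t=5: arr=0 -> substrate=0 bound=3 product=3
t=6: arr=3 -> substrate=2 bound=4 product=3
t=7: arr=0 -> substrate=2 bound=4 product=3
t=8: arr=0 -> substrate=0 bound=3 product=6
t=9: arr=3 -> substrate=2 bound=4 product=6
t=10: arr=3 -> substrate=4 bound=4 product=7

Answer: 2 3 3 3 4 3 4 4 3 4 4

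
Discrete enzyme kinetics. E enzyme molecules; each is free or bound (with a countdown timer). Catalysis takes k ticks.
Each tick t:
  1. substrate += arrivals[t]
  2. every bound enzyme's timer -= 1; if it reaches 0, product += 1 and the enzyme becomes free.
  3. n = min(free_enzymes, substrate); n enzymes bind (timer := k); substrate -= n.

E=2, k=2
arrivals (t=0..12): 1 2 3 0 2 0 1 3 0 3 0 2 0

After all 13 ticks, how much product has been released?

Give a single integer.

t=0: arr=1 -> substrate=0 bound=1 product=0
t=1: arr=2 -> substrate=1 bound=2 product=0
t=2: arr=3 -> substrate=3 bound=2 product=1
t=3: arr=0 -> substrate=2 bound=2 product=2
t=4: arr=2 -> substrate=3 bound=2 product=3
t=5: arr=0 -> substrate=2 bound=2 product=4
t=6: arr=1 -> substrate=2 bound=2 product=5
t=7: arr=3 -> substrate=4 bound=2 product=6
t=8: arr=0 -> substrate=3 bound=2 product=7
t=9: arr=3 -> substrate=5 bound=2 product=8
t=10: arr=0 -> substrate=4 bound=2 product=9
t=11: arr=2 -> substrate=5 bound=2 product=10
t=12: arr=0 -> substrate=4 bound=2 product=11

Answer: 11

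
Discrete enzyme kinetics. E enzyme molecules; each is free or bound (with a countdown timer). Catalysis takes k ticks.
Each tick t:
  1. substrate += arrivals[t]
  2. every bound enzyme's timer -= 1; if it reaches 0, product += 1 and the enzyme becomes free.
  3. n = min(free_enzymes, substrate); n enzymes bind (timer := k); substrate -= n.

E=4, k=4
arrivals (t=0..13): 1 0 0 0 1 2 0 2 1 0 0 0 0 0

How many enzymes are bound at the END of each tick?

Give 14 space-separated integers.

Answer: 1 1 1 1 1 3 3 4 4 3 3 2 1 0

Derivation:
t=0: arr=1 -> substrate=0 bound=1 product=0
t=1: arr=0 -> substrate=0 bound=1 product=0
t=2: arr=0 -> substrate=0 bound=1 product=0
t=3: arr=0 -> substrate=0 bound=1 product=0
t=4: arr=1 -> substrate=0 bound=1 product=1
t=5: arr=2 -> substrate=0 bound=3 product=1
t=6: arr=0 -> substrate=0 bound=3 product=1
t=7: arr=2 -> substrate=1 bound=4 product=1
t=8: arr=1 -> substrate=1 bound=4 product=2
t=9: arr=0 -> substrate=0 bound=3 product=4
t=10: arr=0 -> substrate=0 bound=3 product=4
t=11: arr=0 -> substrate=0 bound=2 product=5
t=12: arr=0 -> substrate=0 bound=1 product=6
t=13: arr=0 -> substrate=0 bound=0 product=7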